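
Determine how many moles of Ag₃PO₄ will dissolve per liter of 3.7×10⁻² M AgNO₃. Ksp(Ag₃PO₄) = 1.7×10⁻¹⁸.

3.4×10⁻¹⁴ M

Ag₃PO₄(s) ⇌ 3 Ag⁺(aq) + PO₄³⁻(aq)
The solution already contains Ag⁺ at 3.7×10⁻² M. Let s be the molar solubility of Ag₃PO₄.
[Ag⁺] ≈ 3.7×10⁻² M (common ion dominates); [PO₄³⁻] = s.
Ksp = [Ag⁺]^3[PO₄³⁻] = (3.7×10⁻²)^3s
s = 1.7×10⁻¹⁸ / (3.7×10⁻²)^3 = 3.4×10⁻¹⁴
s = 3.4×10⁻¹⁴ M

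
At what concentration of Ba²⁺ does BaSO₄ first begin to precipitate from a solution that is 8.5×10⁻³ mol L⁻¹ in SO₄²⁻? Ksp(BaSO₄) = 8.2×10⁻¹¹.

Precipitation of each salt begins when its ion product equals Ksp.
BaSO₄(s) ⇌ Ba²⁺(aq) + SO₄²⁻(aq)
Ksp = [Ba²⁺][SO₄²⁻] = [Ba²⁺](8.5×10⁻³)
[Ba²⁺] = 8.2×10⁻¹¹ / (8.5×10⁻³) = 9.6×10⁻⁹
[Ba²⁺] = 9.6×10⁻⁹ mol L⁻¹

9.6×10⁻⁹ M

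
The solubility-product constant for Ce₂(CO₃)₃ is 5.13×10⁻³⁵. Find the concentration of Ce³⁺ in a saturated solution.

Ce₂(CO₃)₃(s) ⇌ 2 Ce³⁺(aq) + 3 CO₃²⁻(aq)
Let s be the molar solubility. Then [Ce³⁺] = 2s and [CO₃²⁻] = 3s.
Ksp = [Ce³⁺]^2[CO₃²⁻]^3 = (2s)^2 · (3s)^3 = 108s^5 = 5.13×10⁻³⁵
s = 5.44×10⁻⁸ mol L⁻¹
[Ce³⁺] = 2s = 1.09×10⁻⁷ mol L⁻¹

1.09×10⁻⁷ M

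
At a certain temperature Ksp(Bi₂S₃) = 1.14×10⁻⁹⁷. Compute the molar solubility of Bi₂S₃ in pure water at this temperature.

1.60×10⁻²⁰ M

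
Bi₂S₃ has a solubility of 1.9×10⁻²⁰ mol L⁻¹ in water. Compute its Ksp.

Bi₂S₃(s) ⇌ 2 Bi³⁺(aq) + 3 S²⁻(aq)
Call the molar solubility s, so that [Bi³⁺] = 2s and [S²⁻] = 3s.
Ksp = [Bi³⁺]^2[S²⁻]^3 = (2s)^2 · (3s)^3 = 108s^5
Ksp = 108 × (1.9×10⁻²⁰)^5 = 2.7×10⁻⁹⁷

Ksp = 2.7×10⁻⁹⁷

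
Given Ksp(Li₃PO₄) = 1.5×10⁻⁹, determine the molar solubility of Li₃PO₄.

2.7×10⁻³ M

Li₃PO₄(s) ⇌ 3 Li⁺(aq) + PO₄³⁻(aq)
Call the molar solubility s, so that [Li⁺] = 3s and [PO₄³⁻] = s.
Ksp = [Li⁺]^3[PO₄³⁻] = (3s)^3 · s = 27s^4
27s^4 = 1.5×10⁻⁹  ⇒  s^4 = 5.6×10⁻¹¹
s = 2.7×10⁻³ mol/L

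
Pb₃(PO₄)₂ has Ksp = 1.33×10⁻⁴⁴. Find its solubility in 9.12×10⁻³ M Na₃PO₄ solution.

1.81×10⁻¹⁴ M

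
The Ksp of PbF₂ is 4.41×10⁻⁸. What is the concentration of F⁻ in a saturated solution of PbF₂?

4.45×10⁻³ M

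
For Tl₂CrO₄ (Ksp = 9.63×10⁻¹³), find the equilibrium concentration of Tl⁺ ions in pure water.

Tl₂CrO₄(s) ⇌ 2 Tl⁺(aq) + CrO₄²⁻(aq)
If s mol/L of Tl₂CrO₄ dissolves, [Tl⁺] = 2s and [CrO₄²⁻] = s.
Ksp = [Tl⁺]^2[CrO₄²⁻] = (2s)^2 · s = 4s^3 = 9.63×10⁻¹³
s = 6.22×10⁻⁵ mol/L
[Tl⁺] = 2s = 1.24×10⁻⁴ mol/L

1.24×10⁻⁴ M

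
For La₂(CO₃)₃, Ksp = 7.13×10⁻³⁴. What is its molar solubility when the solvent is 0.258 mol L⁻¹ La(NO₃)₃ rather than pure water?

7.35×10⁻¹² M

La₂(CO₃)₃(s) ⇌ 2 La³⁺(aq) + 3 CO₃²⁻(aq)
With La³⁺ already at 0.258 mol L⁻¹ and s small, take [La³⁺] ≈ 0.258 mol L⁻¹ and [CO₃²⁻] = 3s.
Ksp = [La³⁺]^2[CO₃²⁻]^3 = (0.258)^2(3s)^3
(3s)^3 = 7.13×10⁻³⁴ / (0.258)^2 = 1.07×10⁻³²
s = 7.35×10⁻¹² mol L⁻¹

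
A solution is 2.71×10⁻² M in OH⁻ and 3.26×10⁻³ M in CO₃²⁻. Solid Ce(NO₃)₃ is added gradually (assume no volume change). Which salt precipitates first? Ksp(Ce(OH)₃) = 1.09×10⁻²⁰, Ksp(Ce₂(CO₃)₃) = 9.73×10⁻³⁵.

A salt starts to precipitate once the ion product Q reaches its Ksp.
For Ce(OH)₃: [Ce³⁺] = (Ksp/[OH⁻]^3) = 5.48×10⁻¹⁶ M
For Ce₂(CO₃)₃: [Ce³⁺] = (Ksp/[CO₃²⁻]^3)^(1/2) = 5.30×10⁻¹⁴ M
Ce(OH)₃ requires the lower [Ce³⁺], so it precipitates first.

Ce(OH)₃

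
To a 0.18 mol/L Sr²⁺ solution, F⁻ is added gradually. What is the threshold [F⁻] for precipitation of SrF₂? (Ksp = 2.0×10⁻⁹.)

Precipitation begins when Q = Ksp.
SrF₂(s) ⇌ Sr²⁺(aq) + 2 F⁻(aq)
Ksp = [Sr²⁺][F⁻]^2 = [F⁻]^2(0.18)
[F⁻]^2 = 2.0×10⁻⁹ / (0.18) = 1.1×10⁻⁸
[F⁻] = 1.1×10⁻⁴ mol/L

1.1×10⁻⁴ M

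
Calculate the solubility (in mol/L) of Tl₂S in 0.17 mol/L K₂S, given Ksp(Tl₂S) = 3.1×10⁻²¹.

6.8×10⁻¹¹ M

Tl₂S(s) ⇌ 2 Tl⁺(aq) + S²⁻(aq)
With S²⁻ already at 0.17 mol/L and s small, take [S²⁻] ≈ 0.17 mol/L and [Tl⁺] = 2s.
Ksp = [Tl⁺]^2[S²⁻] = (2s)^2(0.17)
(2s)^2 = 3.1×10⁻²¹ / (0.17) = 1.8×10⁻²⁰
s = 6.8×10⁻¹¹ mol/L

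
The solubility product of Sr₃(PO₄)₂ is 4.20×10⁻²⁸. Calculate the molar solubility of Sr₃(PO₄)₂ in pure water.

Sr₃(PO₄)₂(s) ⇌ 3 Sr²⁺(aq) + 2 PO₄³⁻(aq)
With molar solubility s: [Sr²⁺] = 3s, [PO₄³⁻] = 2s.
Ksp = [Sr²⁺]^3[PO₄³⁻]^2 = (3s)^3 · (2s)^2 = 108s^5
108s^5 = 4.20×10⁻²⁸  ⇒  s^5 = 3.89×10⁻³⁰
s = 1.31×10⁻⁶ mol L⁻¹

1.31×10⁻⁶ M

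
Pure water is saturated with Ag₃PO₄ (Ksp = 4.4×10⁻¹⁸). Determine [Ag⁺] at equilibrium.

6.0×10⁻⁵ M

Ag₃PO₄(s) ⇌ 3 Ag⁺(aq) + PO₄³⁻(aq)
With molar solubility s: [Ag⁺] = 3s, [PO₄³⁻] = s.
Ksp = [Ag⁺]^3[PO₄³⁻] = (3s)^3 · s = 27s^4 = 4.4×10⁻¹⁸
s = 2.0×10⁻⁵ mol L⁻¹
[Ag⁺] = 3s = 6.0×10⁻⁵ mol L⁻¹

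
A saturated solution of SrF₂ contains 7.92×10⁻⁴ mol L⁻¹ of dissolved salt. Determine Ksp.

SrF₂(s) ⇌ Sr²⁺(aq) + 2 F⁻(aq)
With molar solubility s: [Sr²⁺] = s, [F⁻] = 2s.
Ksp = [Sr²⁺][F⁻]^2 = s · (2s)^2 = 4s^3
Ksp = 4 × (7.92×10⁻⁴)^3 = 1.99×10⁻⁹

Ksp = 1.99×10⁻⁹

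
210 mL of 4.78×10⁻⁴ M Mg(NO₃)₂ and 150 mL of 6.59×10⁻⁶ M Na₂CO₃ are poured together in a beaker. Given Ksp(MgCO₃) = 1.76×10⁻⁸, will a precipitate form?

No

The combined volume is 360 mL.
[Mg²⁺] = (4.78×10⁻⁴)(210)/360 = 2.79×10⁻⁴ M
[CO₃²⁻] = (6.59×10⁻⁶)(150)/360 = 2.75×10⁻⁶ M
Q = [Mg²⁺][CO₃²⁻] = 7.66×10⁻¹⁰
Since Q (7.66×10⁻¹⁰) is less than Ksp (1.76×10⁻⁸), no MgCO₃ precipitates.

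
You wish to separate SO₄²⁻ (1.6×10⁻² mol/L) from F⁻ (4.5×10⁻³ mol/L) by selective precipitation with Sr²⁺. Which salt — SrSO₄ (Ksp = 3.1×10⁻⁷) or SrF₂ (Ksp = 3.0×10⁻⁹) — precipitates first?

SrSO₄

A salt starts to precipitate once the ion product Q reaches its Ksp.
For SrSO₄: [Sr²⁺] = (Ksp/[SO₄²⁻]) = 1.9×10⁻⁵ mol/L
For SrF₂: [Sr²⁺] = (Ksp/[F⁻]^2) = 1.5×10⁻⁴ mol/L
Since SrSO₄ needs less Sr²⁺ to reach saturation, it precipitates first.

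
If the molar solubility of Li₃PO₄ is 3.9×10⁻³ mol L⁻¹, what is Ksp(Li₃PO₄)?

Ksp = 6.2×10⁻⁹

Li₃PO₄(s) ⇌ 3 Li⁺(aq) + PO₄³⁻(aq)
If s mol/L of Li₃PO₄ dissolves, [Li⁺] = 3s and [PO₄³⁻] = s.
Ksp = [Li⁺]^3[PO₄³⁻] = (3s)^3 · s = 27s^4
Ksp = 27 × (3.9×10⁻³)^4 = 6.2×10⁻⁹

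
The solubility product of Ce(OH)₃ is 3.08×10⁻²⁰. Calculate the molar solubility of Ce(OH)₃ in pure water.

Ce(OH)₃(s) ⇌ Ce³⁺(aq) + 3 OH⁻(aq)
If s mol/L of Ce(OH)₃ dissolves, [Ce³⁺] = s and [OH⁻] = 3s.
Ksp = [Ce³⁺][OH⁻]^3 = s · (3s)^3 = 27s^4
27s^4 = 3.08×10⁻²⁰  ⇒  s^4 = 1.14×10⁻²¹
s = 5.81×10⁻⁶ mol/L

5.81×10⁻⁶ M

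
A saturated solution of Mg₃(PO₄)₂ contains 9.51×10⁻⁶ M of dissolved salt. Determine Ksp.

Mg₃(PO₄)₂(s) ⇌ 3 Mg²⁺(aq) + 2 PO₄³⁻(aq)
For each mole of Mg₃(PO₄)₂ that dissolves per liter, [Mg²⁺] = 3s and [PO₄³⁻] = 2s; let s denote this solubility.
Ksp = [Mg²⁺]^3[PO₄³⁻]^2 = (3s)^3 · (2s)^2 = 108s^5
Ksp = 108 × (9.51×10⁻⁶)^5 = 8.40×10⁻²⁴

Ksp = 8.40×10⁻²⁴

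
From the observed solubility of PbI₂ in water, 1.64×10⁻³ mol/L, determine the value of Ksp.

Ksp = 1.76×10⁻⁸

PbI₂(s) ⇌ Pb²⁺(aq) + 2 I⁻(aq)
For each mole of PbI₂ that dissolves per liter, [Pb²⁺] = s and [I⁻] = 2s; let s denote this solubility.
Ksp = [Pb²⁺][I⁻]^2 = s · (2s)^2 = 4s^3
Ksp = 4 × (1.64×10⁻³)^3 = 1.76×10⁻⁸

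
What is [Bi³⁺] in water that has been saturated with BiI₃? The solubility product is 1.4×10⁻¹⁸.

BiI₃(s) ⇌ Bi³⁺(aq) + 3 I⁻(aq)
Let s be the molar solubility. Then [Bi³⁺] = s and [I⁻] = 3s.
Ksp = [Bi³⁺][I⁻]^3 = s · (3s)^3 = 27s^4 = 1.4×10⁻¹⁸
s = 1.5×10⁻⁵ M
[Bi³⁺] = s = 1.5×10⁻⁵ M

1.5×10⁻⁵ M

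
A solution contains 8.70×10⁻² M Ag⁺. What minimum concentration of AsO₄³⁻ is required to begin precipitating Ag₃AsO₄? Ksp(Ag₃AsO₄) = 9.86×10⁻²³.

The threshold for precipitation is Q = Ksp.
Ag₃AsO₄(s) ⇌ 3 Ag⁺(aq) + AsO₄³⁻(aq)
Ksp = [Ag⁺]^3[AsO₄³⁻] = [AsO₄³⁻](8.70×10⁻²)^3
[AsO₄³⁻] = 9.86×10⁻²³ / (8.70×10⁻²)^3 = 1.50×10⁻¹⁹
[AsO₄³⁻] = 1.50×10⁻¹⁹ M

1.50×10⁻¹⁹ M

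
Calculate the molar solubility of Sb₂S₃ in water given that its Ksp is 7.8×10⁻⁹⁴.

9.4×10⁻²⁰ M

Sb₂S₃(s) ⇌ 2 Sb³⁺(aq) + 3 S²⁻(aq)
Let s be the molar solubility. Then [Sb³⁺] = 2s and [S²⁻] = 3s.
Ksp = [Sb³⁺]^2[S²⁻]^3 = (2s)^2 · (3s)^3 = 108s^5
108s^5 = 7.8×10⁻⁹⁴  ⇒  s^5 = 7.2×10⁻⁹⁶
Taking the 5th root, s = 9.4×10⁻²⁰ mol/L.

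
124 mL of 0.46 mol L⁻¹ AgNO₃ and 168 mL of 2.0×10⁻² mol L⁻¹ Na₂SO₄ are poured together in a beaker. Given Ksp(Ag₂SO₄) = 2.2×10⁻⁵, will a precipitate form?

After mixing, V = 124 mL + 168 mL = 292 mL.
[Ag⁺] = (0.46)(124)/292 = 0.20 mol L⁻¹
[SO₄²⁻] = (2.0×10⁻²)(168)/292 = 1.2×10⁻² mol L⁻¹
Q = [Ag⁺]^2[SO₄²⁻] = 4.4×10⁻⁴
Q = 4.4×10⁻⁴ > Ksp = 2.2×10⁻⁵, so the solution is supersaturated and Ag₂SO₄ precipitates.

Yes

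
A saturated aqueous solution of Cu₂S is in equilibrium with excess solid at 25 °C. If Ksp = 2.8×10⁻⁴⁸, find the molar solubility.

8.9×10⁻¹⁷ M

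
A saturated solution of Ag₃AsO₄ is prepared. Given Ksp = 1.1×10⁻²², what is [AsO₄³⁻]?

1.4×10⁻⁶ M

Ag₃AsO₄(s) ⇌ 3 Ag⁺(aq) + AsO₄³⁻(aq)
Call the molar solubility s, so that [Ag⁺] = 3s and [AsO₄³⁻] = s.
Ksp = [Ag⁺]^3[AsO₄³⁻] = (3s)^3 · s = 27s^4 = 1.1×10⁻²²
s = 1.4×10⁻⁶ mol/L
[AsO₄³⁻] = s = 1.4×10⁻⁶ mol/L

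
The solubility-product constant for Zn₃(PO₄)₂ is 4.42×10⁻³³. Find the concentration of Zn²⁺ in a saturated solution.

3.98×10⁻⁷ M

Zn₃(PO₄)₂(s) ⇌ 3 Zn²⁺(aq) + 2 PO₄³⁻(aq)
If s mol/L of Zn₃(PO₄)₂ dissolves, [Zn²⁺] = 3s and [PO₄³⁻] = 2s.
Ksp = [Zn²⁺]^3[PO₄³⁻]^2 = (3s)^3 · (2s)^2 = 108s^5 = 4.42×10⁻³³
s = 1.33×10⁻⁷ M
[Zn²⁺] = 3s = 3.98×10⁻⁷ M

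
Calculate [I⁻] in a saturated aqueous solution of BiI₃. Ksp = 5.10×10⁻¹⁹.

3.52×10⁻⁵ M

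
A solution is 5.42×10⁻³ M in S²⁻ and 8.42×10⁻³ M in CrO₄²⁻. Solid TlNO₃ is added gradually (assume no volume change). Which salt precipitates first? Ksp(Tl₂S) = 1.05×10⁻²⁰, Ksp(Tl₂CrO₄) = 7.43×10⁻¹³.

Tl₂S

A salt starts to precipitate once the ion product Q reaches its Ksp.
For Tl₂S: [Tl⁺] = (Ksp/[S²⁻])^(1/2) = 1.39×10⁻⁹ M
For Tl₂CrO₄: [Tl⁺] = (Ksp/[CrO₄²⁻])^(1/2) = 9.39×10⁻⁶ M
Tl₂S requires the lower [Tl⁺], so it precipitates first.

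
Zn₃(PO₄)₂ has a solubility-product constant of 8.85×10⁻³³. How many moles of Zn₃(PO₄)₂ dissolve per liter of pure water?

Zn₃(PO₄)₂(s) ⇌ 3 Zn²⁺(aq) + 2 PO₄³⁻(aq)
With molar solubility s: [Zn²⁺] = 3s, [PO₄³⁻] = 2s.
Ksp = [Zn²⁺]^3[PO₄³⁻]^2 = (3s)^3 · (2s)^2 = 108s^5
108s^5 = 8.85×10⁻³³  ⇒  s^5 = 8.19×10⁻³⁵
Taking the 5th root, s = 1.52×10⁻⁷ M.

1.52×10⁻⁷ M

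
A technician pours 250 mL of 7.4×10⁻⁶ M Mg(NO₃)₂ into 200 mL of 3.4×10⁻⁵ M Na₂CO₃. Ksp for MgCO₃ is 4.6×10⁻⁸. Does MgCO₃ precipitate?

No

After mixing, V = 250 mL + 200 mL = 450 mL.
[Mg²⁺] = (7.4×10⁻⁶)(250)/450 = 4.1×10⁻⁶ M
[CO₃²⁻] = (3.4×10⁻⁵)(200)/450 = 1.5×10⁻⁵ M
Q = [Mg²⁺][CO₃²⁻] = 6.2×10⁻¹¹
Since Q (6.2×10⁻¹¹) is less than Ksp (4.6×10⁻⁸), no MgCO₃ precipitates.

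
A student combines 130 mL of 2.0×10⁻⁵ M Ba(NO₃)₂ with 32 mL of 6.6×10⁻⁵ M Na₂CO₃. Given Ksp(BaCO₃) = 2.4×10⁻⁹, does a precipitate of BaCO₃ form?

The combined volume is 162 mL.
[Ba²⁺] = (2.0×10⁻⁵)(130)/162 = 1.6×10⁻⁵ M
[CO₃²⁻] = (6.6×10⁻⁵)(32)/162 = 1.3×10⁻⁵ M
Q = [Ba²⁺][CO₃²⁻] = 2.1×10⁻¹⁰
Q < Ksp (2.1×10⁻¹⁰ vs 2.4×10⁻⁹); the solution remains unsaturated and no precipitate forms.

No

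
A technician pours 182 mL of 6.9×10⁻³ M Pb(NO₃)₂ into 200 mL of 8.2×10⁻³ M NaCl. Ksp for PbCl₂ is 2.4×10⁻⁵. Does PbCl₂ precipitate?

The combined volume is 382 mL.
[Pb²⁺] = (6.9×10⁻³)(182)/382 = 3.3×10⁻³ M
[Cl⁻] = (8.2×10⁻³)(200)/382 = 4.3×10⁻³ M
Q = [Pb²⁺][Cl⁻]^2 = 6.1×10⁻⁸
Since Q (6.1×10⁻⁸) is less than Ksp (2.4×10⁻⁵), no PbCl₂ precipitates.

No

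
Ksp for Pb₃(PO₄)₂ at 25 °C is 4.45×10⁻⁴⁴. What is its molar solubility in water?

8.38×10⁻¹⁰ M

Pb₃(PO₄)₂(s) ⇌ 3 Pb²⁺(aq) + 2 PO₄³⁻(aq)
For each mole of Pb₃(PO₄)₂ that dissolves per liter, [Pb²⁺] = 3s and [PO₄³⁻] = 2s; let s denote this solubility.
Ksp = [Pb²⁺]^3[PO₄³⁻]^2 = (3s)^3 · (2s)^2 = 108s^5
108s^5 = 4.45×10⁻⁴⁴  ⇒  s^5 = 4.12×10⁻⁴⁶
Taking the 5th root, s = 8.38×10⁻¹⁰ mol L⁻¹.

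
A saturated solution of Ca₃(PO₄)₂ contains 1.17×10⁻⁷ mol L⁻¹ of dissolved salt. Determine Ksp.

Ca₃(PO₄)₂(s) ⇌ 3 Ca²⁺(aq) + 2 PO₄³⁻(aq)
If s mol/L of Ca₃(PO₄)₂ dissolves, [Ca²⁺] = 3s and [PO₄³⁻] = 2s.
Ksp = [Ca²⁺]^3[PO₄³⁻]^2 = (3s)^3 · (2s)^2 = 108s^5
Ksp = 108 × (1.17×10⁻⁷)^5 = 2.37×10⁻³³

Ksp = 2.37×10⁻³³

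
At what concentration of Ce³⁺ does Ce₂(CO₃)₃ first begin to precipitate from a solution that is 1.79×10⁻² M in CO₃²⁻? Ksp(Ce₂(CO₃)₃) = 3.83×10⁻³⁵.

A salt starts to precipitate once the ion product Q reaches its Ksp.
Ce₂(CO₃)₃(s) ⇌ 2 Ce³⁺(aq) + 3 CO₃²⁻(aq)
Ksp = [Ce³⁺]^2[CO₃²⁻]^3 = [Ce³⁺]^2(1.79×10⁻²)^3
[Ce³⁺]^2 = 3.83×10⁻³⁵ / (1.79×10⁻²)^3 = 6.68×10⁻³⁰
[Ce³⁺] = 2.58×10⁻¹⁵ M

2.58×10⁻¹⁵ M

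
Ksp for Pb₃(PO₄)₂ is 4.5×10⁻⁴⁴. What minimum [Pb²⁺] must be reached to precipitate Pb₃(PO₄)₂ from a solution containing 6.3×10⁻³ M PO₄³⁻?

Each salt precipitates once Q = Ksp for that salt.
Pb₃(PO₄)₂(s) ⇌ 3 Pb²⁺(aq) + 2 PO₄³⁻(aq)
Ksp = [Pb²⁺]^3[PO₄³⁻]^2 = [Pb²⁺]^3(6.3×10⁻³)^2
[Pb²⁺]^3 = 4.5×10⁻⁴⁴ / (6.3×10⁻³)^2 = 1.1×10⁻³⁹
[Pb²⁺] = 1.0×10⁻¹³ M

1.0×10⁻¹³ M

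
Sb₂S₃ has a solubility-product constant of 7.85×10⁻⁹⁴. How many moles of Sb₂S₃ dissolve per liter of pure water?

Sb₂S₃(s) ⇌ 2 Sb³⁺(aq) + 3 S²⁻(aq)
Let s be the molar solubility. Then [Sb³⁺] = 2s and [S²⁻] = 3s.
Ksp = [Sb³⁺]^2[S²⁻]^3 = (2s)^2 · (3s)^3 = 108s^5
108s^5 = 7.85×10⁻⁹⁴  ⇒  s^5 = 7.27×10⁻⁹⁶
s = (7.27×10⁻⁹⁶)^(1/5) = 9.38×10⁻²⁰ mol/L

9.38×10⁻²⁰ M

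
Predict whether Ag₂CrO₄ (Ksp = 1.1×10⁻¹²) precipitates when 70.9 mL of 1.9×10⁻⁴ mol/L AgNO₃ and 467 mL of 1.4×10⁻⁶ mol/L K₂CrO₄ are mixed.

No

Total volume after mixing = 70.9 + 467 = 537.9 mL.
[Ag⁺] = (1.9×10⁻⁴)(70.9)/537.9 = 2.5×10⁻⁵ mol/L
[CrO₄²⁻] = (1.4×10⁻⁶)(467)/537.9 = 1.2×10⁻⁶ mol/L
Q = [Ag⁺]^2[CrO₄²⁻] = 7.6×10⁻¹⁶
Since Q (7.6×10⁻¹⁶) is less than Ksp (1.1×10⁻¹²), no Ag₂CrO₄ precipitates.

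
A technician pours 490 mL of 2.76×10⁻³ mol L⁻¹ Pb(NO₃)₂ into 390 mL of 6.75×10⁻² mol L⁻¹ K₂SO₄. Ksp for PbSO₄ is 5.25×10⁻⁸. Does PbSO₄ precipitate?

Total volume after mixing = 490 + 390 = 880 mL.
[Pb²⁺] = (2.76×10⁻³)(490)/880 = 1.54×10⁻³ mol L⁻¹
[SO₄²⁻] = (6.75×10⁻²)(390)/880 = 2.99×10⁻² mol L⁻¹
Q = [Pb²⁺][SO₄²⁻] = 4.60×10⁻⁵
Q = 4.60×10⁻⁵ > Ksp = 5.25×10⁻⁸, so the solution is supersaturated and PbSO₄ precipitates.

Yes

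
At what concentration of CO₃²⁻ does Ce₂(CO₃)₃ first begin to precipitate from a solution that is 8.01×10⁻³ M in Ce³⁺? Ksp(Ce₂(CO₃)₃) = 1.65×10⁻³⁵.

6.36×10⁻¹¹ M

Precipitation of each salt begins when its ion product equals Ksp.
Ce₂(CO₃)₃(s) ⇌ 2 Ce³⁺(aq) + 3 CO₃²⁻(aq)
Ksp = [Ce³⁺]^2[CO₃²⁻]^3 = [CO₃²⁻]^3(8.01×10⁻³)^2
[CO₃²⁻]^3 = 1.65×10⁻³⁵ / (8.01×10⁻³)^2 = 2.57×10⁻³¹
[CO₃²⁻] = 6.36×10⁻¹¹ M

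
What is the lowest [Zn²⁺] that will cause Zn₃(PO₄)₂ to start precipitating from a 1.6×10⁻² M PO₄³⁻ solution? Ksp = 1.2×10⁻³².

A salt starts to precipitate once the ion product Q reaches its Ksp.
Zn₃(PO₄)₂(s) ⇌ 3 Zn²⁺(aq) + 2 PO₄³⁻(aq)
Ksp = [Zn²⁺]^3[PO₄³⁻]^2 = [Zn²⁺]^3(1.6×10⁻²)^2
[Zn²⁺]^3 = 1.2×10⁻³² / (1.6×10⁻²)^2 = 4.7×10⁻²⁹
[Zn²⁺] = 3.6×10⁻¹⁰ M

3.6×10⁻¹⁰ M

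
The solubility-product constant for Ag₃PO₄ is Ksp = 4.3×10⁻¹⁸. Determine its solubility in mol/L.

Ag₃PO₄(s) ⇌ 3 Ag⁺(aq) + PO₄³⁻(aq)
Call the molar solubility s, so that [Ag⁺] = 3s and [PO₄³⁻] = s.
Ksp = [Ag⁺]^3[PO₄³⁻] = (3s)^3 · s = 27s^4
27s^4 = 4.3×10⁻¹⁸  ⇒  s^4 = 1.6×10⁻¹⁹
s = (1.6×10⁻¹⁹)^(1/4) = 2.0×10⁻⁵ M

2.0×10⁻⁵ M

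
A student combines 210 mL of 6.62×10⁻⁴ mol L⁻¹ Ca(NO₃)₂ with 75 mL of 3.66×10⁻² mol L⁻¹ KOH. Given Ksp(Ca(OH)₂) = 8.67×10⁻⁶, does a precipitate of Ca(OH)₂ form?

No

The combined volume is 285 mL.
[Ca²⁺] = (6.62×10⁻⁴)(210)/285 = 4.88×10⁻⁴ mol L⁻¹
[OH⁻] = (3.66×10⁻²)(75)/285 = 9.63×10⁻³ mol L⁻¹
Q = [Ca²⁺][OH⁻]^2 = 4.53×10⁻⁸
Q < Ksp (4.53×10⁻⁸ vs 8.67×10⁻⁶); the solution remains unsaturated and no precipitate forms.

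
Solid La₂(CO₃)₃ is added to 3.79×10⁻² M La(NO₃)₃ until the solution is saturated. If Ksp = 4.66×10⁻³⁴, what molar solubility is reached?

La₂(CO₃)₃(s) ⇌ 2 La³⁺(aq) + 3 CO₃²⁻(aq)
With La³⁺ already at 3.79×10⁻² M and s small, take [La³⁺] ≈ 3.79×10⁻² M and [CO₃²⁻] = 3s.
Ksp = [La³⁺]^2[CO₃²⁻]^3 = (3.79×10⁻²)^2(3s)^3
(3s)^3 = 4.66×10⁻³⁴ / (3.79×10⁻²)^2 = 3.24×10⁻³¹
s = 2.29×10⁻¹¹ M

2.29×10⁻¹¹ M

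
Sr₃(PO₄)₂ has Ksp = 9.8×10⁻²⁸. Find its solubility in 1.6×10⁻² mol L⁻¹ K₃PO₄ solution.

Sr₃(PO₄)₂(s) ⇌ 3 Sr²⁺(aq) + 2 PO₄³⁻(aq)
Let s be the solubility of Sr₃(PO₄)₂ here. The common ion gives [PO₄³⁻] ≈ 1.6×10⁻² mol L⁻¹, and [Sr²⁺] = 3s.
Ksp = [Sr²⁺]^3[PO₄³⁻]^2 = (3s)^3(1.6×10⁻²)^2
(3s)^3 = 9.8×10⁻²⁸ / (1.6×10⁻²)^2 = 3.8×10⁻²⁴
s = 5.2×10⁻⁹ mol L⁻¹

5.2×10⁻⁹ M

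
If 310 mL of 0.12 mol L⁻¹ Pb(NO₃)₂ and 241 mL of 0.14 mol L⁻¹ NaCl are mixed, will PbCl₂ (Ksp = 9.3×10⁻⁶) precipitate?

Total volume after mixing = 310 + 241 = 551 mL.
[Pb²⁺] = (0.12)(310)/551 = 6.8×10⁻² mol L⁻¹
[Cl⁻] = (0.14)(241)/551 = 6.1×10⁻² mol L⁻¹
Q = [Pb²⁺][Cl⁻]^2 = 2.5×10⁻⁴
Because Q > Ksp (2.5×10⁻⁴ vs 9.3×10⁻⁶), a precipitate of PbCl₂ forms.

Yes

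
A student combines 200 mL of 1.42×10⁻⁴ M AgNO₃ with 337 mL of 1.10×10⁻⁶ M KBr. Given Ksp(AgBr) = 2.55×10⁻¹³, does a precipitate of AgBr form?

Yes

After mixing, V = 200 mL + 337 mL = 537 mL.
[Ag⁺] = (1.42×10⁻⁴)(200)/537 = 5.29×10⁻⁵ M
[Br⁻] = (1.10×10⁻⁶)(337)/537 = 6.90×10⁻⁷ M
Q = [Ag⁺][Br⁻] = 3.65×10⁻¹¹
Because Q > Ksp (3.65×10⁻¹¹ vs 2.55×10⁻¹³), a precipitate of AgBr forms.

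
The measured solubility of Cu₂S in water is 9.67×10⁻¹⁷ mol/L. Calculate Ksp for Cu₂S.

Ksp = 3.62×10⁻⁴⁸

Cu₂S(s) ⇌ 2 Cu⁺(aq) + S²⁻(aq)
For each mole of Cu₂S that dissolves per liter, [Cu⁺] = 2s and [S²⁻] = s; let s denote this solubility.
Ksp = [Cu⁺]^2[S²⁻] = (2s)^2 · s = 4s^3
Ksp = 4 × (9.67×10⁻¹⁷)^3 = 3.62×10⁻⁴⁸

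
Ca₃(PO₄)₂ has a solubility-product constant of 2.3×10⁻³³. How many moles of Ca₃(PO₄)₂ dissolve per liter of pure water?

Ca₃(PO₄)₂(s) ⇌ 3 Ca²⁺(aq) + 2 PO₄³⁻(aq)
If s mol/L of Ca₃(PO₄)₂ dissolves, [Ca²⁺] = 3s and [PO₄³⁻] = 2s.
Ksp = [Ca²⁺]^3[PO₄³⁻]^2 = (3s)^3 · (2s)^2 = 108s^5
108s^5 = 2.3×10⁻³³  ⇒  s^5 = 2.1×10⁻³⁵
Taking the 5th root, s = 1.2×10⁻⁷ mol L⁻¹.

1.2×10⁻⁷ M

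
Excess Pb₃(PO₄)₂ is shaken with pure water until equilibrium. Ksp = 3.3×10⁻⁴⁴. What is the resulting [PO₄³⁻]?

Pb₃(PO₄)₂(s) ⇌ 3 Pb²⁺(aq) + 2 PO₄³⁻(aq)
If s mol/L of Pb₃(PO₄)₂ dissolves, [Pb²⁺] = 3s and [PO₄³⁻] = 2s.
Ksp = [Pb²⁺]^3[PO₄³⁻]^2 = (3s)^3 · (2s)^2 = 108s^5 = 3.3×10⁻⁴⁴
s = 7.9×10⁻¹⁰ mol/L
[PO₄³⁻] = 2s = 1.6×10⁻⁹ mol/L

1.6×10⁻⁹ M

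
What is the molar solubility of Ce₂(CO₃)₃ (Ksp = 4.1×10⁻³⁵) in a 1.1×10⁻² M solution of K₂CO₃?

2.8×10⁻¹⁵ M

Ce₂(CO₃)₃(s) ⇌ 2 Ce³⁺(aq) + 3 CO₃²⁻(aq)
CO₃²⁻ is already present at 1.1×10⁻² M. If s mol/L of Ce₂(CO₃)₃ dissolves, [Ce³⁺] = 2s while [CO₃²⁻] ≈ 1.1×10⁻² M.
Ksp = [Ce³⁺]^2[CO₃²⁻]^3 = (2s)^2(1.1×10⁻²)^3
(2s)^2 = 4.1×10⁻³⁵ / (1.1×10⁻²)^3 = 3.1×10⁻²⁹
s = 2.8×10⁻¹⁵ M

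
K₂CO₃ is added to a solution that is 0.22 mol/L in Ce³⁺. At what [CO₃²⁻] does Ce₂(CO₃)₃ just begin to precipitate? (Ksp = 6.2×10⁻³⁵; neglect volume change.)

1.1×10⁻¹¹ M

Each salt precipitates once Q = Ksp for that salt.
Ce₂(CO₃)₃(s) ⇌ 2 Ce³⁺(aq) + 3 CO₃²⁻(aq)
Ksp = [Ce³⁺]^2[CO₃²⁻]^3 = [CO₃²⁻]^3(0.22)^2
[CO₃²⁻]^3 = 6.2×10⁻³⁵ / (0.22)^2 = 1.3×10⁻³³
[CO₃²⁻] = 1.1×10⁻¹¹ mol/L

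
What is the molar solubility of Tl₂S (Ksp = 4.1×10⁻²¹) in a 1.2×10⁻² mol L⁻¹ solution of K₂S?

Tl₂S(s) ⇌ 2 Tl⁺(aq) + S²⁻(aq)
Let s be the solubility of Tl₂S here. The common ion gives [S²⁻] ≈ 1.2×10⁻² mol L⁻¹, and [Tl⁺] = 2s.
Ksp = [Tl⁺]^2[S²⁻] = (2s)^2(1.2×10⁻²)
(2s)^2 = 4.1×10⁻²¹ / (1.2×10⁻²) = 3.4×10⁻¹⁹
s = 2.9×10⁻¹⁰ mol L⁻¹

2.9×10⁻¹⁰ M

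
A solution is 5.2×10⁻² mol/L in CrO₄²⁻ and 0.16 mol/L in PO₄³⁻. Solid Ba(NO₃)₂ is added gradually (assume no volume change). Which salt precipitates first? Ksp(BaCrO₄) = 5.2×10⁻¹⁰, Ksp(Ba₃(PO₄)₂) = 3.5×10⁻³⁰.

Ba₃(PO₄)₂

Precipitation begins when Q = Ksp.
For BaCrO₄: [Ba²⁺] = (Ksp/[CrO₄²⁻]) = 1.0×10⁻⁸ mol/L
For Ba₃(PO₄)₂: [Ba²⁺] = (Ksp/[PO₄³⁻]^2)^(1/3) = 5.2×10⁻¹⁰ mol/L
Since Ba₃(PO₄)₂ needs less Ba²⁺ to reach saturation, it precipitates first.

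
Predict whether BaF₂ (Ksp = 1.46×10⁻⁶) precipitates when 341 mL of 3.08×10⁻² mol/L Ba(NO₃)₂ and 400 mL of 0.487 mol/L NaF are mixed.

After mixing, V = 341 mL + 400 mL = 741 mL.
[Ba²⁺] = (3.08×10⁻²)(341)/741 = 1.42×10⁻² mol/L
[F⁻] = (0.487)(400)/741 = 0.263 mol/L
Q = [Ba²⁺][F⁻]^2 = 9.80×10⁻⁴
Q = 9.80×10⁻⁴ > Ksp = 1.46×10⁻⁶, so the solution is supersaturated and BaF₂ precipitates.

Yes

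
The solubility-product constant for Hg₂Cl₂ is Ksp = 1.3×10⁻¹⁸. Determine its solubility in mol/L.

Hg₂Cl₂(s) ⇌ Hg₂²⁺(aq) + 2 Cl⁻(aq)
If s mol/L of Hg₂Cl₂ dissolves, [Hg₂²⁺] = s and [Cl⁻] = 2s.
Ksp = [Hg₂²⁺][Cl⁻]^2 = s · (2s)^2 = 4s^3
4s^3 = 1.3×10⁻¹⁸  ⇒  s^3 = 3.3×10⁻¹⁹
s = (3.3×10⁻¹⁹)^(1/3) = 6.9×10⁻⁷ mol L⁻¹

6.9×10⁻⁷ M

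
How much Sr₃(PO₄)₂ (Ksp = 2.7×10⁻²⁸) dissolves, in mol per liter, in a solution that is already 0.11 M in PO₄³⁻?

9.4×10⁻¹⁰ M

Sr₃(PO₄)₂(s) ⇌ 3 Sr²⁺(aq) + 2 PO₄³⁻(aq)
With PO₄³⁻ already at 0.11 M and s small, take [PO₄³⁻] ≈ 0.11 M and [Sr²⁺] = 3s.
Ksp = [Sr²⁺]^3[PO₄³⁻]^2 = (3s)^3(0.11)^2
(3s)^3 = 2.7×10⁻²⁸ / (0.11)^2 = 2.2×10⁻²⁶
s = 9.4×10⁻¹⁰ M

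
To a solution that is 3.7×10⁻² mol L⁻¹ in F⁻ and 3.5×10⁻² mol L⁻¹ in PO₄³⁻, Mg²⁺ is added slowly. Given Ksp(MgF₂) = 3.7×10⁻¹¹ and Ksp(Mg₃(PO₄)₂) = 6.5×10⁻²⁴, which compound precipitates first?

Each salt precipitates once Q = Ksp for that salt.
For MgF₂: [Mg²⁺] = (Ksp/[F⁻]^2) = 2.7×10⁻⁸ mol L⁻¹
For Mg₃(PO₄)₂: [Mg²⁺] = (Ksp/[PO₄³⁻]^2)^(1/3) = 1.7×10⁻⁷ mol L⁻¹
The smaller threshold [Mg²⁺] is reached first, so MgF₂ precipitates first.

MgF₂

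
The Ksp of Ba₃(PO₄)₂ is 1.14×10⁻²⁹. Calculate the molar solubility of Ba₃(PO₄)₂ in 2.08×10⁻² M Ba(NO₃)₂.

5.63×10⁻¹³ M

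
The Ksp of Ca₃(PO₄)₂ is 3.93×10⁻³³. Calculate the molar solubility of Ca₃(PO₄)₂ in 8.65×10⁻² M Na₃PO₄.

Ca₃(PO₄)₂(s) ⇌ 3 Ca²⁺(aq) + 2 PO₄³⁻(aq)
PO₄³⁻ is already present at 8.65×10⁻² M. If s mol/L of Ca₃(PO₄)₂ dissolves, [Ca²⁺] = 3s while [PO₄³⁻] ≈ 8.65×10⁻² M.
Ksp = [Ca²⁺]^3[PO₄³⁻]^2 = (3s)^3(8.65×10⁻²)^2
(3s)^3 = 3.93×10⁻³³ / (8.65×10⁻²)^2 = 5.25×10⁻³¹
s = 2.69×10⁻¹¹ M

2.69×10⁻¹¹ M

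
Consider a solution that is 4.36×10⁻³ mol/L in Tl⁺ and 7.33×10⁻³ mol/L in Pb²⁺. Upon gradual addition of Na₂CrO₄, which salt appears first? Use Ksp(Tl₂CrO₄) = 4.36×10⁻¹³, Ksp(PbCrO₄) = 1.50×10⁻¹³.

Precipitation begins when Q = Ksp.
For Tl₂CrO₄: [CrO₄²⁻] = (Ksp/[Tl⁺]^2) = 2.29×10⁻⁸ mol/L
For PbCrO₄: [CrO₄²⁻] = (Ksp/[Pb²⁺]) = 2.05×10⁻¹¹ mol/L
The smaller threshold [CrO₄²⁻] is reached first, so PbCrO₄ precipitates first.

PbCrO₄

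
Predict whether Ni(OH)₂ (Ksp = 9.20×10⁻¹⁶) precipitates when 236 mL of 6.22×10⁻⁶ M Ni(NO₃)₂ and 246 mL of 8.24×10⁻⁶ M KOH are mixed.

No

Total volume after mixing = 236 + 246 = 482 mL.
[Ni²⁺] = (6.22×10⁻⁶)(236)/482 = 3.05×10⁻⁶ M
[OH⁻] = (8.24×10⁻⁶)(246)/482 = 4.21×10⁻⁶ M
Q = [Ni²⁺][OH⁻]^2 = 5.39×10⁻¹⁷
Since Q (5.39×10⁻¹⁷) is less than Ksp (9.20×10⁻¹⁶), no Ni(OH)₂ precipitates.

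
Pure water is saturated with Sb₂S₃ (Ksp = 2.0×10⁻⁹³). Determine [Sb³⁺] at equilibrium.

Sb₂S₃(s) ⇌ 2 Sb³⁺(aq) + 3 S²⁻(aq)
Call the molar solubility s, so that [Sb³⁺] = 2s and [S²⁻] = 3s.
Ksp = [Sb³⁺]^2[S²⁻]^3 = (2s)^2 · (3s)^3 = 108s^5 = 2.0×10⁻⁹³
s = 1.1×10⁻¹⁹ mol/L
[Sb³⁺] = 2s = 2.3×10⁻¹⁹ mol/L

2.3×10⁻¹⁹ M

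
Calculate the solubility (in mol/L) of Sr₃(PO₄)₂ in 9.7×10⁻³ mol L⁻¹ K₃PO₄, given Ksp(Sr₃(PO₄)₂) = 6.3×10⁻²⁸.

Sr₃(PO₄)₂(s) ⇌ 3 Sr²⁺(aq) + 2 PO₄³⁻(aq)
The solution already contains PO₄³⁻ at 9.7×10⁻³ mol L⁻¹. Let s be the molar solubility of Sr₃(PO₄)₂.
[PO₄³⁻] ≈ 9.7×10⁻³ mol L⁻¹ (common ion dominates); [Sr²⁺] = 3s.
Ksp = [Sr²⁺]^3[PO₄³⁻]^2 = (3s)^3(9.7×10⁻³)^2
(3s)^3 = 6.3×10⁻²⁸ / (9.7×10⁻³)^2 = 6.7×10⁻²⁴
s = 6.3×10⁻⁹ mol L⁻¹

6.3×10⁻⁹ M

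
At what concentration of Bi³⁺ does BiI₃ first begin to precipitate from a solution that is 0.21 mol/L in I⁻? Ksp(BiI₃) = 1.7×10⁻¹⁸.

1.8×10⁻¹⁶ M

Precipitation begins when Q = Ksp.
BiI₃(s) ⇌ Bi³⁺(aq) + 3 I⁻(aq)
Ksp = [Bi³⁺][I⁻]^3 = [Bi³⁺](0.21)^3
[Bi³⁺] = 1.7×10⁻¹⁸ / (0.21)^3 = 1.8×10⁻¹⁶
[Bi³⁺] = 1.8×10⁻¹⁶ mol/L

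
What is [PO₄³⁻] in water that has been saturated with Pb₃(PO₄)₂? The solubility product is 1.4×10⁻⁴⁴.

1.3×10⁻⁹ M

Pb₃(PO₄)₂(s) ⇌ 3 Pb²⁺(aq) + 2 PO₄³⁻(aq)
Call the molar solubility s, so that [Pb²⁺] = 3s and [PO₄³⁻] = 2s.
Ksp = [Pb²⁺]^3[PO₄³⁻]^2 = (3s)^3 · (2s)^2 = 108s^5 = 1.4×10⁻⁴⁴
s = 6.6×10⁻¹⁰ mol L⁻¹
[PO₄³⁻] = 2s = 1.3×10⁻⁹ mol L⁻¹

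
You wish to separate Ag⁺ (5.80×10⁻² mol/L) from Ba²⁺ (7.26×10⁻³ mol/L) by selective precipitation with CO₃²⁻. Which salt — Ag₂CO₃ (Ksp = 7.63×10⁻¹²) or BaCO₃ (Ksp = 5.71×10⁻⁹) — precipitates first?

Ag₂CO₃

Precipitation of each salt begins when its ion product equals Ksp.
For Ag₂CO₃: [CO₃²⁻] = (Ksp/[Ag⁺]^2) = 2.27×10⁻⁹ mol/L
For BaCO₃: [CO₃²⁻] = (Ksp/[Ba²⁺]) = 7.87×10⁻⁷ mol/L
Since Ag₂CO₃ needs less CO₃²⁻ to reach saturation, it precipitates first.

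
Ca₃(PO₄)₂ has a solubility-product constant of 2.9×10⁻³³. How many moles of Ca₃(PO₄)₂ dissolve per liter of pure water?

1.2×10⁻⁷ M

Ca₃(PO₄)₂(s) ⇌ 3 Ca²⁺(aq) + 2 PO₄³⁻(aq)
With molar solubility s: [Ca²⁺] = 3s, [PO₄³⁻] = 2s.
Ksp = [Ca²⁺]^3[PO₄³⁻]^2 = (3s)^3 · (2s)^2 = 108s^5
108s^5 = 2.9×10⁻³³  ⇒  s^5 = 2.7×10⁻³⁵
s = 1.2×10⁻⁷ mol L⁻¹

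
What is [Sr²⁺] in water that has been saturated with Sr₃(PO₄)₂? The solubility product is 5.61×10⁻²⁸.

Sr₃(PO₄)₂(s) ⇌ 3 Sr²⁺(aq) + 2 PO₄³⁻(aq)
With molar solubility s: [Sr²⁺] = 3s, [PO₄³⁻] = 2s.
Ksp = [Sr²⁺]^3[PO₄³⁻]^2 = (3s)^3 · (2s)^2 = 108s^5 = 5.61×10⁻²⁸
s = 1.39×10⁻⁶ mol L⁻¹
[Sr²⁺] = 3s = 4.17×10⁻⁶ mol L⁻¹

4.17×10⁻⁶ M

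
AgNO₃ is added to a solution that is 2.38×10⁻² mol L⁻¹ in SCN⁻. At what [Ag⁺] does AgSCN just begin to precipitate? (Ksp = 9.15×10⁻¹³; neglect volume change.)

Precipitation begins when Q = Ksp.
AgSCN(s) ⇌ Ag⁺(aq) + SCN⁻(aq)
Ksp = [Ag⁺][SCN⁻] = [Ag⁺](2.38×10⁻²)
[Ag⁺] = 9.15×10⁻¹³ / (2.38×10⁻²) = 3.84×10⁻¹¹
[Ag⁺] = 3.84×10⁻¹¹ mol L⁻¹

3.84×10⁻¹¹ M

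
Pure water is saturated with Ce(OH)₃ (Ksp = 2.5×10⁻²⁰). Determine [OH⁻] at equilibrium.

Ce(OH)₃(s) ⇌ Ce³⁺(aq) + 3 OH⁻(aq)
With molar solubility s: [Ce³⁺] = s, [OH⁻] = 3s.
Ksp = [Ce³⁺][OH⁻]^3 = s · (3s)^3 = 27s^4 = 2.5×10⁻²⁰
s = 5.5×10⁻⁶ M
[OH⁻] = 3s = 1.7×10⁻⁵ M

1.7×10⁻⁵ M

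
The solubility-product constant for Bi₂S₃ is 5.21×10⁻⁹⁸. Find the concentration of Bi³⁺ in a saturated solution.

2.74×10⁻²⁰ M

Bi₂S₃(s) ⇌ 2 Bi³⁺(aq) + 3 S²⁻(aq)
Call the molar solubility s, so that [Bi³⁺] = 2s and [S²⁻] = 3s.
Ksp = [Bi³⁺]^2[S²⁻]^3 = (2s)^2 · (3s)^3 = 108s^5 = 5.21×10⁻⁹⁸
s = 1.37×10⁻²⁰ mol L⁻¹
[Bi³⁺] = 2s = 2.74×10⁻²⁰ mol L⁻¹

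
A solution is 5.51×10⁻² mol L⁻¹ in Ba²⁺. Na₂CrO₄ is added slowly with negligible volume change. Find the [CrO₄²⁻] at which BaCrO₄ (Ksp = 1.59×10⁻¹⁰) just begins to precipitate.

Precipitation begins when Q = Ksp.
BaCrO₄(s) ⇌ Ba²⁺(aq) + CrO₄²⁻(aq)
Ksp = [Ba²⁺][CrO₄²⁻] = [CrO₄²⁻](5.51×10⁻²)
[CrO₄²⁻] = 1.59×10⁻¹⁰ / (5.51×10⁻²) = 2.89×10⁻⁹
[CrO₄²⁻] = 2.89×10⁻⁹ mol L⁻¹

2.89×10⁻⁹ M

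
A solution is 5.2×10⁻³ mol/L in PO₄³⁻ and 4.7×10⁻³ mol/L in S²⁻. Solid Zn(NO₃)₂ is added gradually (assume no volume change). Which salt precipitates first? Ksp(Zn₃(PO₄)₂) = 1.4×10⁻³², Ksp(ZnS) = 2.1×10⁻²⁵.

Precipitation begins when Q = Ksp.
For Zn₃(PO₄)₂: [Zn²⁺] = (Ksp/[PO₄³⁻]^2)^(1/3) = 8.0×10⁻¹⁰ mol/L
For ZnS: [Zn²⁺] = (Ksp/[S²⁻]) = 4.5×10⁻²³ mol/L
ZnS requires the lower [Zn²⁺], so it precipitates first.

ZnS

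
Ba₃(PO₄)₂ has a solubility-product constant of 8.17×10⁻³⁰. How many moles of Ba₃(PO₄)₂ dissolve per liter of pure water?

5.97×10⁻⁷ M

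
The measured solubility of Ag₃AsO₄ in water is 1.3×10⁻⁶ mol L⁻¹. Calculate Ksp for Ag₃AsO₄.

Ag₃AsO₄(s) ⇌ 3 Ag⁺(aq) + AsO₄³⁻(aq)
With molar solubility s: [Ag⁺] = 3s, [AsO₄³⁻] = s.
Ksp = [Ag⁺]^3[AsO₄³⁻] = (3s)^3 · s = 27s^4
Ksp = 27 × (1.3×10⁻⁶)^4 = 7.7×10⁻²³

Ksp = 7.7×10⁻²³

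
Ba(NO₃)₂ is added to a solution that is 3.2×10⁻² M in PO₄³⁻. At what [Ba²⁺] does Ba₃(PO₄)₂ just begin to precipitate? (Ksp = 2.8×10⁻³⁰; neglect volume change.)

1.4×10⁻⁹ M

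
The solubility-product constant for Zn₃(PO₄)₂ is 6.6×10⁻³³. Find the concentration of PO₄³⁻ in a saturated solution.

Zn₃(PO₄)₂(s) ⇌ 3 Zn²⁺(aq) + 2 PO₄³⁻(aq)
Let s be the molar solubility. Then [Zn²⁺] = 3s and [PO₄³⁻] = 2s.
Ksp = [Zn²⁺]^3[PO₄³⁻]^2 = (3s)^3 · (2s)^2 = 108s^5 = 6.6×10⁻³³
s = 1.4×10⁻⁷ mol L⁻¹
[PO₄³⁻] = 2s = 2.9×10⁻⁷ mol L⁻¹

2.9×10⁻⁷ M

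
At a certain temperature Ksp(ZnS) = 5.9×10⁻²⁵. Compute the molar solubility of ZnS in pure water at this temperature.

ZnS(s) ⇌ Zn²⁺(aq) + S²⁻(aq)
If s mol/L of ZnS dissolves, [Zn²⁺] = s and [S²⁻] = s.
Ksp = [Zn²⁺][S²⁻] = s · s = s^2
s^2 = 5.9×10⁻²⁵
s = 7.7×10⁻¹³ mol/L

7.7×10⁻¹³ M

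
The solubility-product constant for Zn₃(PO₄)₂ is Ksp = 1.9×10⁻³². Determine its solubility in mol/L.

1.8×10⁻⁷ M

Zn₃(PO₄)₂(s) ⇌ 3 Zn²⁺(aq) + 2 PO₄³⁻(aq)
Call the molar solubility s, so that [Zn²⁺] = 3s and [PO₄³⁻] = 2s.
Ksp = [Zn²⁺]^3[PO₄³⁻]^2 = (3s)^3 · (2s)^2 = 108s^5
108s^5 = 1.9×10⁻³²  ⇒  s^5 = 1.8×10⁻³⁴
s = (1.8×10⁻³⁴)^(1/5) = 1.8×10⁻⁷ mol/L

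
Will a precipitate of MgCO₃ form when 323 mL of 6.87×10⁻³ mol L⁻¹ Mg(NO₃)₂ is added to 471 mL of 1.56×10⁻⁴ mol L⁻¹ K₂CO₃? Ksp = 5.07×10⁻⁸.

Yes

The combined volume is 794 mL.
[Mg²⁺] = (6.87×10⁻³)(323)/794 = 2.79×10⁻³ mol L⁻¹
[CO₃²⁻] = (1.56×10⁻⁴)(471)/794 = 9.25×10⁻⁵ mol L⁻¹
Q = [Mg²⁺][CO₃²⁻] = 2.59×10⁻⁷
Since Q (2.59×10⁻⁷) exceeds Ksp (5.07×10⁻⁸), MgCO₃ will precipitate.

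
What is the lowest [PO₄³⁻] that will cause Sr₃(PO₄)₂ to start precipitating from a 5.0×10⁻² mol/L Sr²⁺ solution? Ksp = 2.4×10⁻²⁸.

1.4×10⁻¹² M

Precipitation begins when Q = Ksp.
Sr₃(PO₄)₂(s) ⇌ 3 Sr²⁺(aq) + 2 PO₄³⁻(aq)
Ksp = [Sr²⁺]^3[PO₄³⁻]^2 = [PO₄³⁻]^2(5.0×10⁻²)^3
[PO₄³⁻]^2 = 2.4×10⁻²⁸ / (5.0×10⁻²)^3 = 1.9×10⁻²⁴
[PO₄³⁻] = 1.4×10⁻¹² mol/L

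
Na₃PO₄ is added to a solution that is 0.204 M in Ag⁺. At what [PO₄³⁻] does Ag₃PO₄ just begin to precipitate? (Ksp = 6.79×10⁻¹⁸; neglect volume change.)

8.00×10⁻¹⁶ M

Precipitation of each salt begins when its ion product equals Ksp.
Ag₃PO₄(s) ⇌ 3 Ag⁺(aq) + PO₄³⁻(aq)
Ksp = [Ag⁺]^3[PO₄³⁻] = [PO₄³⁻](0.204)^3
[PO₄³⁻] = 6.79×10⁻¹⁸ / (0.204)^3 = 8.00×10⁻¹⁶
[PO₄³⁻] = 8.00×10⁻¹⁶ M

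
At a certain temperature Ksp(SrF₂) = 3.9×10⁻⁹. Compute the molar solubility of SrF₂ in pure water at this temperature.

9.9×10⁻⁴ M

SrF₂(s) ⇌ Sr²⁺(aq) + 2 F⁻(aq)
Let s be the molar solubility. Then [Sr²⁺] = s and [F⁻] = 2s.
Ksp = [Sr²⁺][F⁻]^2 = s · (2s)^2 = 4s^3
4s^3 = 3.9×10⁻⁹  ⇒  s^3 = 9.8×10⁻¹⁰
Taking the 3rd root, s = 9.9×10⁻⁴ mol/L.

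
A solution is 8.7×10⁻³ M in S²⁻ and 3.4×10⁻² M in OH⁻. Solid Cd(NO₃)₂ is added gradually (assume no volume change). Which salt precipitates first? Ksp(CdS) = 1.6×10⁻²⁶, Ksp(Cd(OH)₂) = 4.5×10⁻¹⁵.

Precipitation of each salt begins when its ion product equals Ksp.
For CdS: [Cd²⁺] = (Ksp/[S²⁻]) = 1.8×10⁻²⁴ M
For Cd(OH)₂: [Cd²⁺] = (Ksp/[OH⁻]^2) = 3.9×10⁻¹² M
CdS requires the lower [Cd²⁺], so it precipitates first.

CdS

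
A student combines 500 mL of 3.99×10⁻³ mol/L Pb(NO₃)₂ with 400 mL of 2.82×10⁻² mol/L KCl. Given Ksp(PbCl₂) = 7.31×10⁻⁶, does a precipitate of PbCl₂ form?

No

The combined volume is 900 mL.
[Pb²⁺] = (3.99×10⁻³)(500)/900 = 2.22×10⁻³ mol/L
[Cl⁻] = (2.82×10⁻²)(400)/900 = 1.25×10⁻² mol/L
Q = [Pb²⁺][Cl⁻]^2 = 3.48×10⁻⁷
Q = 3.48×10⁻⁷ < Ksp = 7.31×10⁻⁶, so the solution is unsaturated and no precipitate forms.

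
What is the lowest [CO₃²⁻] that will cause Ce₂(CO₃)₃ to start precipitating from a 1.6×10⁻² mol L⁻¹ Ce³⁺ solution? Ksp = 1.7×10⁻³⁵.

Each salt precipitates once Q = Ksp for that salt.
Ce₂(CO₃)₃(s) ⇌ 2 Ce³⁺(aq) + 3 CO₃²⁻(aq)
Ksp = [Ce³⁺]^2[CO₃²⁻]^3 = [CO₃²⁻]^3(1.6×10⁻²)^2
[CO₃²⁻]^3 = 1.7×10⁻³⁵ / (1.6×10⁻²)^2 = 6.6×10⁻³²
[CO₃²⁻] = 4.0×10⁻¹¹ mol L⁻¹

4.0×10⁻¹¹ M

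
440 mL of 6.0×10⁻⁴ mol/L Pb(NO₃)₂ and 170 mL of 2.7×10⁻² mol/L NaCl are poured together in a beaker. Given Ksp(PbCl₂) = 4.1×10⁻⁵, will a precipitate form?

No

Total volume after mixing = 440 + 170 = 610 mL.
[Pb²⁺] = (6.0×10⁻⁴)(440)/610 = 4.3×10⁻⁴ mol/L
[Cl⁻] = (2.7×10⁻²)(170)/610 = 7.5×10⁻³ mol/L
Q = [Pb²⁺][Cl⁻]^2 = 2.5×10⁻⁸
Since Q (2.5×10⁻⁸) is less than Ksp (4.1×10⁻⁵), no PbCl₂ precipitates.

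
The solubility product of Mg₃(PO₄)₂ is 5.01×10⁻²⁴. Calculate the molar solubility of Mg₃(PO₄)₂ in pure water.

Mg₃(PO₄)₂(s) ⇌ 3 Mg²⁺(aq) + 2 PO₄³⁻(aq)
Let s be the molar solubility. Then [Mg²⁺] = 3s and [PO₄³⁻] = 2s.
Ksp = [Mg²⁺]^3[PO₄³⁻]^2 = (3s)^3 · (2s)^2 = 108s^5
108s^5 = 5.01×10⁻²⁴  ⇒  s^5 = 4.64×10⁻²⁶
s = (4.64×10⁻²⁶)^(1/5) = 8.58×10⁻⁶ mol L⁻¹

8.58×10⁻⁶ M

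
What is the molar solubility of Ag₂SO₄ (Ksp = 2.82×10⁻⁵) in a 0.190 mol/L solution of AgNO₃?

Ag₂SO₄(s) ⇌ 2 Ag⁺(aq) + SO₄²⁻(aq)
Ag⁺ is already present at 0.190 mol/L. If s mol/L of Ag₂SO₄ dissolves, [SO₄²⁻] = s while [Ag⁺] ≈ 0.190 mol/L.
Ksp = [Ag⁺]^2[SO₄²⁻] = (0.190)^2s
s = 2.82×10⁻⁵ / (0.190)^2 = 7.81×10⁻⁴
s = 7.81×10⁻⁴ mol/L

7.81×10⁻⁴ M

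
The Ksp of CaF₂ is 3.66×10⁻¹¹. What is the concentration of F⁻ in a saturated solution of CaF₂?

CaF₂(s) ⇌ Ca²⁺(aq) + 2 F⁻(aq)
For each mole of CaF₂ that dissolves per liter, [Ca²⁺] = s and [F⁻] = 2s; let s denote this solubility.
Ksp = [Ca²⁺][F⁻]^2 = s · (2s)^2 = 4s^3 = 3.66×10⁻¹¹
s = 2.09×10⁻⁴ mol/L
[F⁻] = 2s = 4.18×10⁻⁴ mol/L

4.18×10⁻⁴ M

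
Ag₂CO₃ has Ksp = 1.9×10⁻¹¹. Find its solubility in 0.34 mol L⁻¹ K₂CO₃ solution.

Ag₂CO₃(s) ⇌ 2 Ag⁺(aq) + CO₃²⁻(aq)
Let s be the solubility of Ag₂CO₃ here. The common ion gives [CO₃²⁻] ≈ 0.34 mol L⁻¹, and [Ag⁺] = 2s.
Ksp = [Ag⁺]^2[CO₃²⁻] = (2s)^2(0.34)
(2s)^2 = 1.9×10⁻¹¹ / (0.34) = 5.6×10⁻¹¹
s = 3.7×10⁻⁶ mol L⁻¹

3.7×10⁻⁶ M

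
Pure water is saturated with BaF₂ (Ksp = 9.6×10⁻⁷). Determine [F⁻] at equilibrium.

1.2×10⁻² M

BaF₂(s) ⇌ Ba²⁺(aq) + 2 F⁻(aq)
With molar solubility s: [Ba²⁺] = s, [F⁻] = 2s.
Ksp = [Ba²⁺][F⁻]^2 = s · (2s)^2 = 4s^3 = 9.6×10⁻⁷
s = 6.2×10⁻³ mol/L
[F⁻] = 2s = 1.2×10⁻² mol/L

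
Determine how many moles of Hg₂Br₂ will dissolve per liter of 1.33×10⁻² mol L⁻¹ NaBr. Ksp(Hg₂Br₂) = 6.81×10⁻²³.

Hg₂Br₂(s) ⇌ Hg₂²⁺(aq) + 2 Br⁻(aq)
Br⁻ is already present at 1.33×10⁻² mol L⁻¹. If s mol/L of Hg₂Br₂ dissolves, [Hg₂²⁺] = s while [Br⁻] ≈ 1.33×10⁻² mol L⁻¹.
Ksp = [Hg₂²⁺][Br⁻]^2 = s(1.33×10⁻²)^2
s = 6.81×10⁻²³ / (1.33×10⁻²)^2 = 3.85×10⁻¹⁹
s = 3.85×10⁻¹⁹ mol L⁻¹

3.85×10⁻¹⁹ M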